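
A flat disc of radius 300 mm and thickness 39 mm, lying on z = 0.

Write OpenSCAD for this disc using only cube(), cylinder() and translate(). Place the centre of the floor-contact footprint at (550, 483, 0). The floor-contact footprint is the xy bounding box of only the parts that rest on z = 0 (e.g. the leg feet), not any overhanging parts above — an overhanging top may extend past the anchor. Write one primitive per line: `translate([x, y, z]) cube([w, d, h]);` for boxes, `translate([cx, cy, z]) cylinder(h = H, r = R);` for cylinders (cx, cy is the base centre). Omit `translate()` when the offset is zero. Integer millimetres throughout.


translate([550, 483, 0]) cylinder(h = 39, r = 300);


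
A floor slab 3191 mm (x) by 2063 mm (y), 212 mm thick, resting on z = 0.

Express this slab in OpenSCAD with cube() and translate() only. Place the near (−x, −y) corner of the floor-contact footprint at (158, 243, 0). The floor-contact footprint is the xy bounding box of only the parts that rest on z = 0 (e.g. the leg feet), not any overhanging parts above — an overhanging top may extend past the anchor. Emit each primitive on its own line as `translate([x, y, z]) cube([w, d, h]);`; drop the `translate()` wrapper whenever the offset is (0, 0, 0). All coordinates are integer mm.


translate([158, 243, 0]) cube([3191, 2063, 212]);


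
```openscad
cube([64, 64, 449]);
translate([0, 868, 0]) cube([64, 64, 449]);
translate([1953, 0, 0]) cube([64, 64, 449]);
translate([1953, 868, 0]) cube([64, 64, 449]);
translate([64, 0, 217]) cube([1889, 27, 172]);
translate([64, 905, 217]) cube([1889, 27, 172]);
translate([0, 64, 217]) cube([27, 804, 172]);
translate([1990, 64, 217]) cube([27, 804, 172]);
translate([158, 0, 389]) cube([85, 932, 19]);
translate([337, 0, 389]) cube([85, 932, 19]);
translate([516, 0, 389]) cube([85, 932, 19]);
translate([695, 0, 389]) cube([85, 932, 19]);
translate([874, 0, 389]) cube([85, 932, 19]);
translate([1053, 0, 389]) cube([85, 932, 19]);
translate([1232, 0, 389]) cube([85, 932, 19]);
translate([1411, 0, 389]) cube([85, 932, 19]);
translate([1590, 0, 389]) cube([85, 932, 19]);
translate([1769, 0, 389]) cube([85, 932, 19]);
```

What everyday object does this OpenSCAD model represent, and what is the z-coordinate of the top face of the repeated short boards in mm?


A bed frame. The slat-top height is 408 mm.

Four posts, four rails, and a row of slats — a bed frame. Slats sit on the rails at z = 217 + 172 = 389; with slat thickness 19, the top is 408 mm.


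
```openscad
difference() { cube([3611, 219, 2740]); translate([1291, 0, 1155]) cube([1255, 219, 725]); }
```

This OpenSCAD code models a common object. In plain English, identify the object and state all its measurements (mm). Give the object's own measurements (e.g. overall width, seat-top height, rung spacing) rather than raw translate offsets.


A wall 3611 mm long (x), 219 mm thick (y), 2740 mm tall, with a rectangular window opening cut through it. The opening is 1255 mm wide and 725 mm tall; its sill is at z = 1155 mm and its near (−x) edge is 1291 mm from the wall's −x end. The opening passes through the full wall thickness.


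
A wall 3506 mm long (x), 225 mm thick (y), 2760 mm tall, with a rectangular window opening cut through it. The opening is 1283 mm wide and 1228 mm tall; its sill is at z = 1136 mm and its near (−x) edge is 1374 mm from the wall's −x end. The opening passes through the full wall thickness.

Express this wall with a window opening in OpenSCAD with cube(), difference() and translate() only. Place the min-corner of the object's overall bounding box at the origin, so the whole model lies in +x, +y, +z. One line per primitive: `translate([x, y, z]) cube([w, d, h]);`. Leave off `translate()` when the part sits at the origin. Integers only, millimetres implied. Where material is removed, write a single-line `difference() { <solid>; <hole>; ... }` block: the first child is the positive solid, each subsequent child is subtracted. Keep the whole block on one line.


difference() { cube([3506, 225, 2760]); translate([1374, 0, 1136]) cube([1283, 225, 1228]); }


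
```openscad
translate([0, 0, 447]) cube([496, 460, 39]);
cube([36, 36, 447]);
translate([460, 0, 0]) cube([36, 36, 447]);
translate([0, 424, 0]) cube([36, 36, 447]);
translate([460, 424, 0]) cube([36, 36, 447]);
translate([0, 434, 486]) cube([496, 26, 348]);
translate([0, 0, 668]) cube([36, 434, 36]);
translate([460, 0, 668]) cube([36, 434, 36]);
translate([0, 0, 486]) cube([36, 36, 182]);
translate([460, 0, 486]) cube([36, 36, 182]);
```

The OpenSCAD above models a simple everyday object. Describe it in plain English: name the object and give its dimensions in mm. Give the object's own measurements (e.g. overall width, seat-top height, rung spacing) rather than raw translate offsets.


A chair. The seat is a 496×460×39 mm slab with its top at z = 486 mm, on four 36×36 mm corner legs (flush with the seat edges, standing on z = 0). A flat backrest 26 mm thick, 348 mm tall, spans the full seat width and rises from the seat top along its +y edge, rear face flush with the rear of the seat. Two armrests of 36×36 mm section run along each side from the seat's front edge to the front of the backrest, top faces 218 mm above the seat top and outer faces flush with the seat's x-edges; a 36×36 mm post under the front of each armrest stands on the seat at the front corner.


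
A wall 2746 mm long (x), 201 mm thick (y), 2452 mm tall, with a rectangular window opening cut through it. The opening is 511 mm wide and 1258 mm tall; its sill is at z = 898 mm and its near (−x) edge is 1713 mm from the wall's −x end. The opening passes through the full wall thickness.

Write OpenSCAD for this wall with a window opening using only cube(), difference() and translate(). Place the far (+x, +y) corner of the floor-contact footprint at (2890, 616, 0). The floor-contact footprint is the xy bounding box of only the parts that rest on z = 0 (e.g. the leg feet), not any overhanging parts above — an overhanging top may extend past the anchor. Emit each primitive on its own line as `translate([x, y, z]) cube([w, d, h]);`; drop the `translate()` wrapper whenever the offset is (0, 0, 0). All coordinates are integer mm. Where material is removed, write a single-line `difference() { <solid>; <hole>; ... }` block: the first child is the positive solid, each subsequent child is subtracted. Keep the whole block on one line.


difference() { translate([144, 415, 0]) cube([2746, 201, 2452]); translate([1857, 415, 898]) cube([511, 201, 1258]); }


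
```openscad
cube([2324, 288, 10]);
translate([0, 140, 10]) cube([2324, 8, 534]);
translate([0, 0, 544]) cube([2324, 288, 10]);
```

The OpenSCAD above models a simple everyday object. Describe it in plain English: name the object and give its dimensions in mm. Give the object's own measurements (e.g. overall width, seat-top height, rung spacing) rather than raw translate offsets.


An I-beam lying along x, 2324 mm long. Overall section height 554 mm. Two flanges 288 mm wide (y) and 10 mm thick, one on the floor and one at the top; a web 8 mm thick runs between them, centred on the flange width.


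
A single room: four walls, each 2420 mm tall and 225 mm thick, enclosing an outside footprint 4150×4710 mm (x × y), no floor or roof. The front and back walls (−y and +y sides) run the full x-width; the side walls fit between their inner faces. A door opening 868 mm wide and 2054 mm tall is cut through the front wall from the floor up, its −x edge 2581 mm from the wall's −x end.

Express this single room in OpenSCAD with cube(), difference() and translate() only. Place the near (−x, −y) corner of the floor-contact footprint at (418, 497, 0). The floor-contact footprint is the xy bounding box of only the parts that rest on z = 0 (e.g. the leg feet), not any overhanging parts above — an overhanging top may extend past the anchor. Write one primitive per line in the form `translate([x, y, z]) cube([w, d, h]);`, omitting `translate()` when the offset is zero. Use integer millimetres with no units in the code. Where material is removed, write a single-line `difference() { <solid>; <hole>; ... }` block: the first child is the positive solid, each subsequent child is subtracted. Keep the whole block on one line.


difference() { translate([418, 497, 0]) cube([4150, 225, 2420]); translate([2999, 497, 0]) cube([868, 225, 2054]); }
translate([418, 4982, 0]) cube([4150, 225, 2420]);
translate([418, 722, 0]) cube([225, 4260, 2420]);
translate([4343, 722, 0]) cube([225, 4260, 2420]);


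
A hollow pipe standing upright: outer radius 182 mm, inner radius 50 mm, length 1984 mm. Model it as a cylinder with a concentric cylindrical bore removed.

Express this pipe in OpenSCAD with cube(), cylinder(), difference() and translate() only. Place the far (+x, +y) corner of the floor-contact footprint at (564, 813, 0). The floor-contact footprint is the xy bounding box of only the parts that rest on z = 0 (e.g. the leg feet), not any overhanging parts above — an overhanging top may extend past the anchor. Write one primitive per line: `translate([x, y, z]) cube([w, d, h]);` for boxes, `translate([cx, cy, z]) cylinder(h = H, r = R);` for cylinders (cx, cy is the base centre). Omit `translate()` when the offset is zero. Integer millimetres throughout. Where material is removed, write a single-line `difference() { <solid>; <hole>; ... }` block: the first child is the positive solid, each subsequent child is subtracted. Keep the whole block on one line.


difference() { translate([382, 631, 0]) cylinder(h = 1984, r = 182); translate([382, 631, 0]) cylinder(h = 1984, r = 50); }


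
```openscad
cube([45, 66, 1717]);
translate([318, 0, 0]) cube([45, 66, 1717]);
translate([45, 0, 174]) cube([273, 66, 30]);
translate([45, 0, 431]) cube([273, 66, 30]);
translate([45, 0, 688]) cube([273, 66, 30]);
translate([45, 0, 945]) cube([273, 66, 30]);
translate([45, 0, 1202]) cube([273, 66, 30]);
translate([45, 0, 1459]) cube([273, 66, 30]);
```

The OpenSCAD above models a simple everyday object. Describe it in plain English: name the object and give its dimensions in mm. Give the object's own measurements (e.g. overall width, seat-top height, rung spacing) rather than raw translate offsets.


A straight ladder. Two 45×66 mm vertical rails, 1717 mm tall, stand 363 mm apart (outside-to-outside) with their front faces coplanar on the −y side. 6 rungs, each 66 mm deep and 30 mm tall, span between the inner faces of the rails, front faces flush with the rails. The lowest rung's underside is at z = 174 mm and rungs are spaced 257 mm apart (underside to underside).


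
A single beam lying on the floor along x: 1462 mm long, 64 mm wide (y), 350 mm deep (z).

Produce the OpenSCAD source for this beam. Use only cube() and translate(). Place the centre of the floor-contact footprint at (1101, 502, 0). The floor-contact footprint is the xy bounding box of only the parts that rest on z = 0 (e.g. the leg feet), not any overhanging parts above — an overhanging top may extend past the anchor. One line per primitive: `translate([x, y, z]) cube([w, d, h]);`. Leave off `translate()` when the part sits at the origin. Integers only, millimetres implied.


translate([370, 470, 0]) cube([1462, 64, 350]);


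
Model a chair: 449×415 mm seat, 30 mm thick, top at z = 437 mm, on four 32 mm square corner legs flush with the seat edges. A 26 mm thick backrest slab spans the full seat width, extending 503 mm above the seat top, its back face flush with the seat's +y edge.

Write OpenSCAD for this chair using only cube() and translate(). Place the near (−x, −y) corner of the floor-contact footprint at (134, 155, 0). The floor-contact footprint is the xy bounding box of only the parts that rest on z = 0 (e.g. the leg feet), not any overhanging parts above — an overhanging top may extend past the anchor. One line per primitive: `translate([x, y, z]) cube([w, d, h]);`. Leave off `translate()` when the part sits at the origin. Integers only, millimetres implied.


translate([134, 155, 407]) cube([449, 415, 30]);
translate([134, 155, 0]) cube([32, 32, 407]);
translate([551, 155, 0]) cube([32, 32, 407]);
translate([134, 538, 0]) cube([32, 32, 407]);
translate([551, 538, 0]) cube([32, 32, 407]);
translate([134, 544, 437]) cube([449, 26, 503]);


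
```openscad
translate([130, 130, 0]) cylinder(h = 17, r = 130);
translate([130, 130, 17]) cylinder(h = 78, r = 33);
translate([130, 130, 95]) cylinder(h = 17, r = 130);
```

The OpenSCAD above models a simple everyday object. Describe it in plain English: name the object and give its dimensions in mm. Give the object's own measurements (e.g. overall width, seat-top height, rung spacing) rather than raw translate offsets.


A spool: two coaxial disc flanges of radius 130 mm and thickness 17 mm, joined by a core cylinder of radius 33 mm and height 78 mm. The lower flange rests on z = 0 and the three cylinders share a vertical axis.


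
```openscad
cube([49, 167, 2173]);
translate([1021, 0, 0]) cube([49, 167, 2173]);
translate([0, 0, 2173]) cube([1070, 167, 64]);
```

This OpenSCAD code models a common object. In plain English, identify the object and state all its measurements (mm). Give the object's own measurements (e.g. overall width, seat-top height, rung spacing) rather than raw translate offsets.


A door frame. The clear opening is 972 mm wide and 2173 mm high. Two 49 mm wide jambs, 167 mm deep, stand either side of the opening from the floor to the top of the opening. A 64 mm thick head sits across the top of both jambs, spanning the full outside width of the frame.


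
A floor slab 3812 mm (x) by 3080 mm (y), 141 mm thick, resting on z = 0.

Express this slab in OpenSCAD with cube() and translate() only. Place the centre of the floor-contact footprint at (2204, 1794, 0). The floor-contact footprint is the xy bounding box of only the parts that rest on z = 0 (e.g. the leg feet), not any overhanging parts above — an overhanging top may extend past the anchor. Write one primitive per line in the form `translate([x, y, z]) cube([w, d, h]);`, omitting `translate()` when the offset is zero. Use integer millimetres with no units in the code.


translate([298, 254, 0]) cube([3812, 3080, 141]);


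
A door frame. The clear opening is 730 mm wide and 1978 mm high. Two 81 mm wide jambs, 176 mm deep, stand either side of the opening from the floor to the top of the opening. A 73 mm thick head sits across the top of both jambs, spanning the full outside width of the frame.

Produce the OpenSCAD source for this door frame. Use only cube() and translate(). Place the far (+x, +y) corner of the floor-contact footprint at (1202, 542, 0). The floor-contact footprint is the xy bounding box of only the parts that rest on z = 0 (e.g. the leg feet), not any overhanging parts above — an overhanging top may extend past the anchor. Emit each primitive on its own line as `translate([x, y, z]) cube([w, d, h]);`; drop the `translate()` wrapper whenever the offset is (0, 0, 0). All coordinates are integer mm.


translate([310, 366, 0]) cube([81, 176, 1978]);
translate([1121, 366, 0]) cube([81, 176, 1978]);
translate([310, 366, 1978]) cube([892, 176, 73]);


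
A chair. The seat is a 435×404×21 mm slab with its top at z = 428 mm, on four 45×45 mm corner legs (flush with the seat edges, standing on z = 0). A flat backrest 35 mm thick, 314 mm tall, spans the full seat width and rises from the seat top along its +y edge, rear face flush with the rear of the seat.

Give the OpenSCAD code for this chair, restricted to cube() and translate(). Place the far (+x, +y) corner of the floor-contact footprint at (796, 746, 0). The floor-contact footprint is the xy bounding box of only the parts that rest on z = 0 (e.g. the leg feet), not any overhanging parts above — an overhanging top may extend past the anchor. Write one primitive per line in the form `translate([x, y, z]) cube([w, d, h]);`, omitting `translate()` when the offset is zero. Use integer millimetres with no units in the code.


translate([361, 342, 407]) cube([435, 404, 21]);
translate([361, 342, 0]) cube([45, 45, 407]);
translate([751, 342, 0]) cube([45, 45, 407]);
translate([361, 701, 0]) cube([45, 45, 407]);
translate([751, 701, 0]) cube([45, 45, 407]);
translate([361, 711, 428]) cube([435, 35, 314]);


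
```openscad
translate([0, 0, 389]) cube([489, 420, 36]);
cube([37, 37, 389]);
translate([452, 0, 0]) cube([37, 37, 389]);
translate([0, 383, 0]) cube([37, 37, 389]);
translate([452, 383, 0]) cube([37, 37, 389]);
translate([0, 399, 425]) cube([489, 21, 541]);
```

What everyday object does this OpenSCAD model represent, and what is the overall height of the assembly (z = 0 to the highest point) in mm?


A chair. The overall height is 966 mm.

A slab on four corner posts with a tall panel at the back — a chair. The seat slab sits at z = 389 with thickness 36, and the 541 mm backrest starts at the seat top, so the overall height is 389 + 36 + 541 = 966 mm.


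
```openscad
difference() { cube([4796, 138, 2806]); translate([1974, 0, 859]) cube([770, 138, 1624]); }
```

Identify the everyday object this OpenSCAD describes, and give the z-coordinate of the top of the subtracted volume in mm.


A wall with a window opening. The window head height is 2483 mm.

A wall with a rectangular opening subtracted — a window. Sill at z = 859, opening 1624 mm tall, so the head is at 859 + 1624 = 2483 mm.


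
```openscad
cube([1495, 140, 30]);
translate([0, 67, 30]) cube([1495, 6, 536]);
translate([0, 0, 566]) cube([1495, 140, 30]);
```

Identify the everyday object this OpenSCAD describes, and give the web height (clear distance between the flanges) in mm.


An I-beam. The web height is 536 mm.

Two wide flanges with a thin centred web — an I-beam. Overall 596 mm minus two 30 mm flanges gives a web of 596 − 2·30 = 536 mm.


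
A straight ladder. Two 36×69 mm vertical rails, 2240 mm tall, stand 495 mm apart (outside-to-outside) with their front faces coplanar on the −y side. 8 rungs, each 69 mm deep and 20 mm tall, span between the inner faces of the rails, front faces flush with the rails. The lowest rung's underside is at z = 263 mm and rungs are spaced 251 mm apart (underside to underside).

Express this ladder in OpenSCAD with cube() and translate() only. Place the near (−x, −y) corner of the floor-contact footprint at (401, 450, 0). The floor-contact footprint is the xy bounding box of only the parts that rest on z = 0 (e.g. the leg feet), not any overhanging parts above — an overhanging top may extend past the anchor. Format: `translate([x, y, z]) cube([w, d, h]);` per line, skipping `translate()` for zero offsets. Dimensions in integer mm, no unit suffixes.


translate([401, 450, 0]) cube([36, 69, 2240]);
translate([860, 450, 0]) cube([36, 69, 2240]);
translate([437, 450, 263]) cube([423, 69, 20]);
translate([437, 450, 514]) cube([423, 69, 20]);
translate([437, 450, 765]) cube([423, 69, 20]);
translate([437, 450, 1016]) cube([423, 69, 20]);
translate([437, 450, 1267]) cube([423, 69, 20]);
translate([437, 450, 1518]) cube([423, 69, 20]);
translate([437, 450, 1769]) cube([423, 69, 20]);
translate([437, 450, 2020]) cube([423, 69, 20]);


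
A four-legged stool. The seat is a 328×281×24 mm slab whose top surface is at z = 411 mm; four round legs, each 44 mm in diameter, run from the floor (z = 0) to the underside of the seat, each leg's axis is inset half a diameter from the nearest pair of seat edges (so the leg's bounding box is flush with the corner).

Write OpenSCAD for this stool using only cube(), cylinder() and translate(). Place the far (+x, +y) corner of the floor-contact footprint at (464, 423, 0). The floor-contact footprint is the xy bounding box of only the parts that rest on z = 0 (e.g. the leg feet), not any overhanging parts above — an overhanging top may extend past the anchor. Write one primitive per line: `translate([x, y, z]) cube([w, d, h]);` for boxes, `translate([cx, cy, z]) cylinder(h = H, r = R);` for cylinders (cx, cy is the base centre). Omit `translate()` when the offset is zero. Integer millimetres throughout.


translate([136, 142, 387]) cube([328, 281, 24]);
translate([158, 164, 0]) cylinder(h = 387, r = 22);
translate([442, 164, 0]) cylinder(h = 387, r = 22);
translate([158, 401, 0]) cylinder(h = 387, r = 22);
translate([442, 401, 0]) cylinder(h = 387, r = 22);


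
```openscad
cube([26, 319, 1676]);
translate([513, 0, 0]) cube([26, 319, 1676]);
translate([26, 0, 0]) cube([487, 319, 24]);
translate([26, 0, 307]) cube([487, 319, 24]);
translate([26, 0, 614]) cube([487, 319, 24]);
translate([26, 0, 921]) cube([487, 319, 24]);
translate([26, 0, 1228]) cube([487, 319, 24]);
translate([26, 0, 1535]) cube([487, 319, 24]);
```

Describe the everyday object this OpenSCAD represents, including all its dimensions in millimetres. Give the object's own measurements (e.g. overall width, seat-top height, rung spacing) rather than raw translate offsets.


An open bookshelf. Two side panels, each 26 mm thick, 319 mm deep and 1676 mm tall, stand 539 mm apart (outside-to-outside). Between them sit 6 shelves, each 24 mm thick and 319 mm deep, spanning the full gap between the sides. The bottom shelf rests on the floor (its underside at z = 0) and the clear gap between one shelf's top and the next shelf's underside is 283 mm.


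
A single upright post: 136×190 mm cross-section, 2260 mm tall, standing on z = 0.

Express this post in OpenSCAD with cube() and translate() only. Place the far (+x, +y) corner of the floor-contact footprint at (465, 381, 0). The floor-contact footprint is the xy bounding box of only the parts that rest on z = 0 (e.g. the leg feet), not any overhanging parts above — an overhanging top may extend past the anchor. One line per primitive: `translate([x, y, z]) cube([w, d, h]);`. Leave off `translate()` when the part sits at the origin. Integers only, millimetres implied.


translate([329, 191, 0]) cube([136, 190, 2260]);


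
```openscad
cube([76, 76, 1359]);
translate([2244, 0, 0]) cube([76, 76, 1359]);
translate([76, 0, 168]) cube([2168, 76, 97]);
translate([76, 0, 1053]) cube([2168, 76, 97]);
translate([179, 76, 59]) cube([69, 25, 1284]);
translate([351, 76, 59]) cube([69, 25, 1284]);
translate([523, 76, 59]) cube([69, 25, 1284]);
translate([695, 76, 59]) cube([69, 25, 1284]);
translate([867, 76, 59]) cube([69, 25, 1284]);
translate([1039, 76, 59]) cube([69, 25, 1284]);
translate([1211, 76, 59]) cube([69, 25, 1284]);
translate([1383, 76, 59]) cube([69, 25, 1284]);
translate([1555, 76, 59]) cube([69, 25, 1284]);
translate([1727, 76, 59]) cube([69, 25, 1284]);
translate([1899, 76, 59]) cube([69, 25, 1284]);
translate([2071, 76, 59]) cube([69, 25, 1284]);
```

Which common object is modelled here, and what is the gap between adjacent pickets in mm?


A fence section. The picket gap is 103 mm.

Two posts, two rails, 12 pickets — a fence section. Span 2168 mm holds 12 pickets of 69 mm with 13 equal gaps: ⌊(2168 − 12·69) / 13⌋ = 103 mm.


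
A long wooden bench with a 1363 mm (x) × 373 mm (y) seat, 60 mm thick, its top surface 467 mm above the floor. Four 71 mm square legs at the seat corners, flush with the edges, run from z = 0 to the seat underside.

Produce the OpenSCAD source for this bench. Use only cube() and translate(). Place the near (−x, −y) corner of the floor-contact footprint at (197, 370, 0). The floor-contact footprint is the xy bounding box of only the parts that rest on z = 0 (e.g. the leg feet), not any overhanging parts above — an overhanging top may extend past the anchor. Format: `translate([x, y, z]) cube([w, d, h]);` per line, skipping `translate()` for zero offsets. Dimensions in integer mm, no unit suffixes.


translate([197, 370, 407]) cube([1363, 373, 60]);
translate([197, 370, 0]) cube([71, 71, 407]);
translate([197, 672, 0]) cube([71, 71, 407]);
translate([1489, 370, 0]) cube([71, 71, 407]);
translate([1489, 672, 0]) cube([71, 71, 407]);


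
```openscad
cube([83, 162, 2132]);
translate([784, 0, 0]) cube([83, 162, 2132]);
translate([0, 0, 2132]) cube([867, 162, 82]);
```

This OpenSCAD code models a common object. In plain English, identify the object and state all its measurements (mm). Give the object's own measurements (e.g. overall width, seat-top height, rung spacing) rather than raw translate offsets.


A door frame. The clear opening is 701 mm wide and 2132 mm high. Two 83 mm wide jambs, 162 mm deep, stand either side of the opening from the floor to the top of the opening. A 82 mm thick head sits across the top of both jambs, spanning the full outside width of the frame.


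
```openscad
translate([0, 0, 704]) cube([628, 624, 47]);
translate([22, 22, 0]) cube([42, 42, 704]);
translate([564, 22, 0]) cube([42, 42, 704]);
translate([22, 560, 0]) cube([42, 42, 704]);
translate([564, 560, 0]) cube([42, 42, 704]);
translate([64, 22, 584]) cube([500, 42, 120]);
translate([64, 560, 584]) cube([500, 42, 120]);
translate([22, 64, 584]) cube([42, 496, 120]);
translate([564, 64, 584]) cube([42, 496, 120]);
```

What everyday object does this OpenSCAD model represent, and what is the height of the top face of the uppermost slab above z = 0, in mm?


A table. The table height is 751 mm.

A 628×624×47 slab sits at z = 704 on four 42 mm square posts — a table. The top surface is at 704 + 47 = 751 mm.


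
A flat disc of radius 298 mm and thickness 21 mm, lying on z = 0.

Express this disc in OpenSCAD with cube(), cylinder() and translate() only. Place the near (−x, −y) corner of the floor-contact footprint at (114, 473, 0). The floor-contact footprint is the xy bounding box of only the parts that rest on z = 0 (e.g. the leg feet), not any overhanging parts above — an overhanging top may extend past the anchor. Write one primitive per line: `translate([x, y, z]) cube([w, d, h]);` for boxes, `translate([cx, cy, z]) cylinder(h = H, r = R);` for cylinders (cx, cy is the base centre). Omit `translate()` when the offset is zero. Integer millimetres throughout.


translate([412, 771, 0]) cylinder(h = 21, r = 298);


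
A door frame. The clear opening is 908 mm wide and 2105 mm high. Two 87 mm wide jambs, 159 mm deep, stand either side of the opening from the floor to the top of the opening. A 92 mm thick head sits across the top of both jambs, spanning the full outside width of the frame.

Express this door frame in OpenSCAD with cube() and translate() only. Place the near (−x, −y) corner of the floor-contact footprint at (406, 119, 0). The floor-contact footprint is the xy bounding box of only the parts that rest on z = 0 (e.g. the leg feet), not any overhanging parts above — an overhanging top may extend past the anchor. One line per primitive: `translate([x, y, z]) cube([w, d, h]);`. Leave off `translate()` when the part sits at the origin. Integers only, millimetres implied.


translate([406, 119, 0]) cube([87, 159, 2105]);
translate([1401, 119, 0]) cube([87, 159, 2105]);
translate([406, 119, 2105]) cube([1082, 159, 92]);


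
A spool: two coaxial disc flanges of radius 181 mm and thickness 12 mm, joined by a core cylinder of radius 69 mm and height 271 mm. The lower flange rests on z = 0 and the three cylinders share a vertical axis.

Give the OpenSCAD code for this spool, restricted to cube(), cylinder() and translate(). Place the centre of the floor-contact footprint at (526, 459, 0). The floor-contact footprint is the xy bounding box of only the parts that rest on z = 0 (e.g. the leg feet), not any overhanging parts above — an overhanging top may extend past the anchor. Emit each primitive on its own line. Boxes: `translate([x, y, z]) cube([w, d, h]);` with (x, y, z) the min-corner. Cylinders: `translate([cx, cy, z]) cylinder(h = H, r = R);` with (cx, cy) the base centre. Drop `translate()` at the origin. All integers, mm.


translate([526, 459, 0]) cylinder(h = 12, r = 181);
translate([526, 459, 12]) cylinder(h = 271, r = 69);
translate([526, 459, 283]) cylinder(h = 12, r = 181);


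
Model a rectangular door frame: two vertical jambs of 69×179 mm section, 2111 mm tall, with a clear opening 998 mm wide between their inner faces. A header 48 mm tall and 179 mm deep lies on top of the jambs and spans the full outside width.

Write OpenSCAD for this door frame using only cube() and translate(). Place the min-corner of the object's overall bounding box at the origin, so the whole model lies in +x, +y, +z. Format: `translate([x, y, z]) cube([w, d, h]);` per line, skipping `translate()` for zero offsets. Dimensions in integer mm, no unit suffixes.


cube([69, 179, 2111]);
translate([1067, 0, 0]) cube([69, 179, 2111]);
translate([0, 0, 2111]) cube([1136, 179, 48]);


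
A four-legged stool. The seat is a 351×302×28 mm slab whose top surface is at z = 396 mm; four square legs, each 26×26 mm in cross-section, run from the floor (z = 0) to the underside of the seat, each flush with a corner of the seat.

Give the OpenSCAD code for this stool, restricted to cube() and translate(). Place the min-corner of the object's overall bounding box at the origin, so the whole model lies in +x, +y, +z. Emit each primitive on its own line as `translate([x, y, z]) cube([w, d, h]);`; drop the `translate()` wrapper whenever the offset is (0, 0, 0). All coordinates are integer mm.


translate([0, 0, 368]) cube([351, 302, 28]);
cube([26, 26, 368]);
translate([325, 0, 0]) cube([26, 26, 368]);
translate([0, 276, 0]) cube([26, 26, 368]);
translate([325, 276, 0]) cube([26, 26, 368]);


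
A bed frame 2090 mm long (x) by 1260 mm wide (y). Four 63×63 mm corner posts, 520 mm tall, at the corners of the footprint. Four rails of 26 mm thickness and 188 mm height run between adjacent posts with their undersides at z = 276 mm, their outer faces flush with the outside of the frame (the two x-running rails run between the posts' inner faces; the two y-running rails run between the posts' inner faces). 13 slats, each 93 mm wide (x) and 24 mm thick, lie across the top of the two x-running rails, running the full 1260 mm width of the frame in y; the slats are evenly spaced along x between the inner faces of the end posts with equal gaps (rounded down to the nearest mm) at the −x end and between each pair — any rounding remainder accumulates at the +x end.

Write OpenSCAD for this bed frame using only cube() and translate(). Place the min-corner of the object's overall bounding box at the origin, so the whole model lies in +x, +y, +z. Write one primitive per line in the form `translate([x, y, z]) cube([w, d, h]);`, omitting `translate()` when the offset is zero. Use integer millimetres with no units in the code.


cube([63, 63, 520]);
translate([0, 1197, 0]) cube([63, 63, 520]);
translate([2027, 0, 0]) cube([63, 63, 520]);
translate([2027, 1197, 0]) cube([63, 63, 520]);
translate([63, 0, 276]) cube([1964, 26, 188]);
translate([63, 1234, 276]) cube([1964, 26, 188]);
translate([0, 63, 276]) cube([26, 1134, 188]);
translate([2064, 63, 276]) cube([26, 1134, 188]);
translate([116, 0, 464]) cube([93, 1260, 24]);
translate([262, 0, 464]) cube([93, 1260, 24]);
translate([408, 0, 464]) cube([93, 1260, 24]);
translate([554, 0, 464]) cube([93, 1260, 24]);
translate([700, 0, 464]) cube([93, 1260, 24]);
translate([846, 0, 464]) cube([93, 1260, 24]);
translate([992, 0, 464]) cube([93, 1260, 24]);
translate([1138, 0, 464]) cube([93, 1260, 24]);
translate([1284, 0, 464]) cube([93, 1260, 24]);
translate([1430, 0, 464]) cube([93, 1260, 24]);
translate([1576, 0, 464]) cube([93, 1260, 24]);
translate([1722, 0, 464]) cube([93, 1260, 24]);
translate([1868, 0, 464]) cube([93, 1260, 24]);


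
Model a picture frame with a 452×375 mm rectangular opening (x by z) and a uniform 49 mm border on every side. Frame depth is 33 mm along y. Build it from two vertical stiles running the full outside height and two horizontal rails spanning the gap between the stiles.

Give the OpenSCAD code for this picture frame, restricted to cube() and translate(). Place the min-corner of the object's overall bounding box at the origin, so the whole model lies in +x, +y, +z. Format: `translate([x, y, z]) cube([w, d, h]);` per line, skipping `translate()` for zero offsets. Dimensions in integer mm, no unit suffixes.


cube([49, 33, 473]);
translate([501, 0, 0]) cube([49, 33, 473]);
translate([49, 0, 0]) cube([452, 33, 49]);
translate([49, 0, 424]) cube([452, 33, 49]);


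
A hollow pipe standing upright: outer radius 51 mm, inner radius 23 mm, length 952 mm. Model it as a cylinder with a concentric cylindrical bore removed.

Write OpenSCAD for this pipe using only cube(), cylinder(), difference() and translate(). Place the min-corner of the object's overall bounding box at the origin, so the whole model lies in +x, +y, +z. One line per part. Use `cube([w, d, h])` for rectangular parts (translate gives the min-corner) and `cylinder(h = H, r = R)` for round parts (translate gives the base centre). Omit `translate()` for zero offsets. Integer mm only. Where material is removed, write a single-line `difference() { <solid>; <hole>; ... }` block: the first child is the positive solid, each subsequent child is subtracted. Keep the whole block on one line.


difference() { translate([51, 51, 0]) cylinder(h = 952, r = 51); translate([51, 51, 0]) cylinder(h = 952, r = 23); }


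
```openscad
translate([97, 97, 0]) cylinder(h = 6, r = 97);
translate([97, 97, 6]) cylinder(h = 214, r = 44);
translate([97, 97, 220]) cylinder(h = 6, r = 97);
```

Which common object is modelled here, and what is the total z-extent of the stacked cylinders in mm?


A spool. The overall height is 226 mm.

Three coaxial cylinders, large–small–large — a spool. Two 6 mm flanges and a 214 mm core give 6 + 214 + 6 = 226 mm.


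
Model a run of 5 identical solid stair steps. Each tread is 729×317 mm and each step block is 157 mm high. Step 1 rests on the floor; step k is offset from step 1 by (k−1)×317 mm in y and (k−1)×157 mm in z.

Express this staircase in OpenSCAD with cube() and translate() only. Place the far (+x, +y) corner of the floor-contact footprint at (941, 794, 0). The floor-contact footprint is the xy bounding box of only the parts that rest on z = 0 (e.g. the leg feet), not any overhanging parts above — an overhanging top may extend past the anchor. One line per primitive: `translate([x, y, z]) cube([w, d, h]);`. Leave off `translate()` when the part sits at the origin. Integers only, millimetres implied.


translate([212, 477, 0]) cube([729, 317, 157]);
translate([212, 794, 157]) cube([729, 317, 157]);
translate([212, 1111, 314]) cube([729, 317, 157]);
translate([212, 1428, 471]) cube([729, 317, 157]);
translate([212, 1745, 628]) cube([729, 317, 157]);


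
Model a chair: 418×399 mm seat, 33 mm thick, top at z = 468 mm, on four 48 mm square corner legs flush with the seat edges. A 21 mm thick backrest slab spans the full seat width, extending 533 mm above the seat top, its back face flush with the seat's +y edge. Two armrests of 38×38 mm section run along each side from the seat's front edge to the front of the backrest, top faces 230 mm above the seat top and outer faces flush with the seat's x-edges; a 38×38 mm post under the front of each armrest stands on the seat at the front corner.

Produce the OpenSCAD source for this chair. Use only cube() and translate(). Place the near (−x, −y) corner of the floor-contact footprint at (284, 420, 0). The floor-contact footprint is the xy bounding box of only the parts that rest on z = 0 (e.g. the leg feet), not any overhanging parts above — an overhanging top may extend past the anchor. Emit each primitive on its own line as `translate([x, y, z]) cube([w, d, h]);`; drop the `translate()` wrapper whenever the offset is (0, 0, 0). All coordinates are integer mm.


translate([284, 420, 435]) cube([418, 399, 33]);
translate([284, 420, 0]) cube([48, 48, 435]);
translate([654, 420, 0]) cube([48, 48, 435]);
translate([284, 771, 0]) cube([48, 48, 435]);
translate([654, 771, 0]) cube([48, 48, 435]);
translate([284, 798, 468]) cube([418, 21, 533]);
translate([284, 420, 660]) cube([38, 378, 38]);
translate([664, 420, 660]) cube([38, 378, 38]);
translate([284, 420, 468]) cube([38, 38, 192]);
translate([664, 420, 468]) cube([38, 38, 192]);


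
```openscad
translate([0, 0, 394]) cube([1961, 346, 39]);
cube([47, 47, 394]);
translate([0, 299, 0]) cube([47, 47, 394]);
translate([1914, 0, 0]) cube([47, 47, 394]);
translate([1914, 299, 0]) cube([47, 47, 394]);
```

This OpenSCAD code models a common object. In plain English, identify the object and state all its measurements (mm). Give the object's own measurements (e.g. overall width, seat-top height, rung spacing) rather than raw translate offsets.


A long wooden bench with a 1961 mm (x) × 346 mm (y) seat, 39 mm thick, its top surface 433 mm above the floor. Four 47 mm square legs at the seat corners, flush with the edges, run from z = 0 to the seat underside.


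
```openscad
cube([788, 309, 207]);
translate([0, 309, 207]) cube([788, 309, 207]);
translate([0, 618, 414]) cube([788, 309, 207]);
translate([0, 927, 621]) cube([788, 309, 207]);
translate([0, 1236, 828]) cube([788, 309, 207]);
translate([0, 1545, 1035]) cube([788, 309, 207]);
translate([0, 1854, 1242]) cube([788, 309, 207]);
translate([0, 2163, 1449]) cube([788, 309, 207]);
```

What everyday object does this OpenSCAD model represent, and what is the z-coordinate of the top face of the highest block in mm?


A staircase. The total rise is 1656 mm.

8 identical blocks, each offset up and back from the previous — a staircase. Each step is 207 mm tall and there are 8 of them, so the total rise is 8 × 207 = 1656 mm.


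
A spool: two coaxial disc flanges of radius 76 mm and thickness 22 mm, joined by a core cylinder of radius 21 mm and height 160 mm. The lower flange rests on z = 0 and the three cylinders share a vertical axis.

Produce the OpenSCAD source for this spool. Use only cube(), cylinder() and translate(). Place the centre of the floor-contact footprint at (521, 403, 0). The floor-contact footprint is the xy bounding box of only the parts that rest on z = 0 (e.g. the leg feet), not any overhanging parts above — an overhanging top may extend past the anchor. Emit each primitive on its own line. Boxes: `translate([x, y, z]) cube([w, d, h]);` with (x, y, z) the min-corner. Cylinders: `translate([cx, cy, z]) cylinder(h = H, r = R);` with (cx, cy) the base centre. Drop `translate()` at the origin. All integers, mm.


translate([521, 403, 0]) cylinder(h = 22, r = 76);
translate([521, 403, 22]) cylinder(h = 160, r = 21);
translate([521, 403, 182]) cylinder(h = 22, r = 76);


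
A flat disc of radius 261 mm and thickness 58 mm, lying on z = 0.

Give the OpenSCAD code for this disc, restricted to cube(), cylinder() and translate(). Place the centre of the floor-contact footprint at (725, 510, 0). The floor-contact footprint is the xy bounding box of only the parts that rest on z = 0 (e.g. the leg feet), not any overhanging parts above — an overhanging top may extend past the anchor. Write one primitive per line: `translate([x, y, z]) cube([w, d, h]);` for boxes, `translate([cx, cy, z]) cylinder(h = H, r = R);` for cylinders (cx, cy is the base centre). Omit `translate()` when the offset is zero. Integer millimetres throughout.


translate([725, 510, 0]) cylinder(h = 58, r = 261);


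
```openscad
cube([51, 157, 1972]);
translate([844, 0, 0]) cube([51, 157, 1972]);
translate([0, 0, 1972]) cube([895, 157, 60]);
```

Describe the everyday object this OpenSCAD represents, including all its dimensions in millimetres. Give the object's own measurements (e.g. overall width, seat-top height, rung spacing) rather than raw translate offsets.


A door frame. The clear opening is 793 mm wide and 1972 mm high. Two 51 mm wide jambs, 157 mm deep, stand either side of the opening from the floor to the top of the opening. A 60 mm thick head sits across the top of both jambs, spanning the full outside width of the frame.


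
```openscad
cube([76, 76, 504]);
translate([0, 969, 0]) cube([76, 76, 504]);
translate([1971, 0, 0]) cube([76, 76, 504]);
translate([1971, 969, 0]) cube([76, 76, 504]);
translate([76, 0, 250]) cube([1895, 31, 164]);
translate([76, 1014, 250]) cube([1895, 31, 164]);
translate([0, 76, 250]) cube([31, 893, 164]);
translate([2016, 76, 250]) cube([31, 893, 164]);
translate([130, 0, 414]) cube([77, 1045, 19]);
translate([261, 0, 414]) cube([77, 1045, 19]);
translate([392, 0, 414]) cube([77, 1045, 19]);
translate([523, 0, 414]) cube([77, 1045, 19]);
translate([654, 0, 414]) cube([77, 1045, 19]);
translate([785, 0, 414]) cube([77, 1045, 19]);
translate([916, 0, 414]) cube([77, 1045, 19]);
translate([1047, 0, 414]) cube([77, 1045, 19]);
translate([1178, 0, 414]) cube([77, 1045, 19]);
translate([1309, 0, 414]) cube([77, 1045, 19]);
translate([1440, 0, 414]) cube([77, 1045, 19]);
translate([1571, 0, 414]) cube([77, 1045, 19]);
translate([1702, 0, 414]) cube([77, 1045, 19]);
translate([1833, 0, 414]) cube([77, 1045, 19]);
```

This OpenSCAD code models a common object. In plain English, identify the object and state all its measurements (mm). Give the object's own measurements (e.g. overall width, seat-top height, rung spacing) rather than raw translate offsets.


A bed frame 2047 mm long (x) by 1045 mm wide (y). Four 76×76 mm corner posts, 504 mm tall, at the corners of the footprint. Four rails of 31 mm thickness and 164 mm height run between adjacent posts with their undersides at z = 250 mm, their outer faces flush with the outside of the frame (the two x-running rails run between the posts' inner faces; the two y-running rails run between the posts' inner faces). 14 slats, each 77 mm wide (x) and 19 mm thick, lie across the top of the two x-running rails, running the full 1045 mm width of the frame in y; along x they sit between the end posts with a 54 mm gap after the −x posts and between neighbouring slats, leaving 61 mm before the +x posts.
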